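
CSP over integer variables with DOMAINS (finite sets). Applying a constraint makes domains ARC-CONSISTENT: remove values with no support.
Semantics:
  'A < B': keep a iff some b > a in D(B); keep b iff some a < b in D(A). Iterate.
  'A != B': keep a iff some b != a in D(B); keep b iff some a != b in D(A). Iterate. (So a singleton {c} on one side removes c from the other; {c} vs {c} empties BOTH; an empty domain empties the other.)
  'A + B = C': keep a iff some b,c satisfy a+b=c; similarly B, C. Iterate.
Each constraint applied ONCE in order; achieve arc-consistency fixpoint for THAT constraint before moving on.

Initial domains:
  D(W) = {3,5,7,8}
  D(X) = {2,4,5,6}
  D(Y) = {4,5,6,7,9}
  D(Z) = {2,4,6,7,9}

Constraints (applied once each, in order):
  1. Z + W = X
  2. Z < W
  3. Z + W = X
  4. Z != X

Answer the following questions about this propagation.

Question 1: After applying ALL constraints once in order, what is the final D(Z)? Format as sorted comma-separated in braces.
Answer: {2}

Derivation:
Constraint 1 (Z + W = X) on D(Z)={2,4,6,7,9} D(W)={3,5,7,8} D(X)={2,4,5,6}: Z {2,4,6,7,9}->{2}; W {3,5,7,8}->{3}; X {2,4,5,6}->{5}
Constraint 2 (Z < W) on D(Z)={2} D(W)={3}: no change
Constraint 3 (Z + W = X) on D(Z)={2} D(W)={3} D(X)={5}: no change
Constraint 4 (Z != X) on D(Z)={2} D(X)={5}: no change
So after all 4 constraints: D(Z) = {2}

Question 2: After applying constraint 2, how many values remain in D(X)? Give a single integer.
Constraint 1 (Z + W = X) on D(Z)={2,4,6,7,9} D(W)={3,5,7,8} D(X)={2,4,5,6}: Z {2,4,6,7,9}->{2}; W {3,5,7,8}->{3}; X {2,4,5,6}->{5}
Constraint 2 (Z < W) on D(Z)={2} D(W)={3}: no change
So after constraint 2: D(X)={5}, size = 1

Answer: 1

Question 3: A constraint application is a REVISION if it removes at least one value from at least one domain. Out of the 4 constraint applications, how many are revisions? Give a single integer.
Answer: 1

Derivation:
Constraint 1 (Z + W = X) on D(Z)={2,4,6,7,9} D(W)={3,5,7,8} D(X)={2,4,5,6}: Z {2,4,6,7,9}->{2}; W {3,5,7,8}->{3}; X {2,4,5,6}->{5} => REVISION
Constraint 2 (Z < W) on D(Z)={2} D(W)={3}: no change => not a revision
Constraint 3 (Z + W = X) on D(Z)={2} D(W)={3} D(X)={5}: no change => not a revision
Constraint 4 (Z != X) on D(Z)={2} D(X)={5}: no change => not a revision
Total revisions = 1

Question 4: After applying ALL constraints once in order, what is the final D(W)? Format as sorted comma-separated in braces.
Constraint 1 (Z + W = X) on D(Z)={2,4,6,7,9} D(W)={3,5,7,8} D(X)={2,4,5,6}: Z {2,4,6,7,9}->{2}; W {3,5,7,8}->{3}; X {2,4,5,6}->{5}
Constraint 2 (Z < W) on D(Z)={2} D(W)={3}: no change
Constraint 3 (Z + W = X) on D(Z)={2} D(W)={3} D(X)={5}: no change
Constraint 4 (Z != X) on D(Z)={2} D(X)={5}: no change
So after all 4 constraints: D(W) = {3}

Answer: {3}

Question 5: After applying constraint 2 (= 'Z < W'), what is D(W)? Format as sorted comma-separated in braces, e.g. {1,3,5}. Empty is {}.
Answer: {3}

Derivation:
Constraint 1 (Z + W = X) on D(Z)={2,4,6,7,9} D(W)={3,5,7,8} D(X)={2,4,5,6}: Z {2,4,6,7,9}->{2}; W {3,5,7,8}->{3}; X {2,4,5,6}->{5}
Constraint 2 (Z < W) on D(Z)={2} D(W)={3}: no change
So after constraint 2: D(W) = {3}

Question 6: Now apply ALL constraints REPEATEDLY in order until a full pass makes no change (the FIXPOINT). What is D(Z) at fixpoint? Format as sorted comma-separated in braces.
pass 0 (initial): D(Z)={2,4,6,7,9}
pass 1: W {3,5,7,8}->{3}; X {2,4,5,6}->{5}; Z {2,4,6,7,9}->{2}
pass 2: no change
Fixpoint after 2 passes: D(Z) = {2}

Answer: {2}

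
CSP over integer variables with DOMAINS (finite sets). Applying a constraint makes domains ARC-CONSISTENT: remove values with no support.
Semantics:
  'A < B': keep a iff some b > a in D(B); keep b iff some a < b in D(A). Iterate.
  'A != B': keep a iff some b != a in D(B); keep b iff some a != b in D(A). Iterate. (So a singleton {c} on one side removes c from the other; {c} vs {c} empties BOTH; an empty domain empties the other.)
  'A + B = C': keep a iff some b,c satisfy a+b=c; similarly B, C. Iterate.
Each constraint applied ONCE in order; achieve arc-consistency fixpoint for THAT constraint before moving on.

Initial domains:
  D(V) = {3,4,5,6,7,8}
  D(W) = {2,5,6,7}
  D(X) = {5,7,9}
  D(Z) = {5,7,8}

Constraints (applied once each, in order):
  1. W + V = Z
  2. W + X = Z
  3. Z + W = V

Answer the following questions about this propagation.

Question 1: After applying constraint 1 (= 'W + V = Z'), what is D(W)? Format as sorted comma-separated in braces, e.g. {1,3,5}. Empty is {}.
Answer: {2,5}

Derivation:
Constraint 1 (W + V = Z) on D(W)={2,5,6,7} D(V)={3,4,5,6,7,8} D(Z)={5,7,8}: W {2,5,6,7}->{2,5}; V {3,4,5,6,7,8}->{3,5,6}
So after constraint 1: D(W) = {2,5}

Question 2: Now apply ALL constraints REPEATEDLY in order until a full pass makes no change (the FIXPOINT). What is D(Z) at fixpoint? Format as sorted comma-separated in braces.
pass 0 (initial): D(Z)={5,7,8}
pass 1: V {3,4,5,6,7,8}->{}; W {2,5,6,7}->{}; X {5,7,9}->{5}; Z {5,7,8}->{}
pass 2: X {5}->{}
pass 3: no change
Fixpoint after 3 passes: D(Z) = {}

Answer: {}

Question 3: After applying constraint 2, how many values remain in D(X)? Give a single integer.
Answer: 1

Derivation:
Constraint 1 (W + V = Z) on D(W)={2,5,6,7} D(V)={3,4,5,6,7,8} D(Z)={5,7,8}: W {2,5,6,7}->{2,5}; V {3,4,5,6,7,8}->{3,5,6}
Constraint 2 (W + X = Z) on D(W)={2,5} D(X)={5,7,9} D(Z)={5,7,8}: W {2,5}->{2}; X {5,7,9}->{5}; Z {5,7,8}->{7}
So after constraint 2: D(X)={5}, size = 1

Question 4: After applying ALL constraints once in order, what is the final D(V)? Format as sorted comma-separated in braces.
Constraint 1 (W + V = Z) on D(W)={2,5,6,7} D(V)={3,4,5,6,7,8} D(Z)={5,7,8}: W {2,5,6,7}->{2,5}; V {3,4,5,6,7,8}->{3,5,6}
Constraint 2 (W + X = Z) on D(W)={2,5} D(X)={5,7,9} D(Z)={5,7,8}: W {2,5}->{2}; X {5,7,9}->{5}; Z {5,7,8}->{7}
Constraint 3 (Z + W = V) on D(Z)={7} D(W)={2} D(V)={3,5,6}: Z {7}->{}; W {2}->{}; V {3,5,6}->{}
So after all 3 constraints: D(V) = {}

Answer: {}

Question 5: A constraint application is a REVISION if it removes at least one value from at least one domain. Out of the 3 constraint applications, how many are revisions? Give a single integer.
Constraint 1 (W + V = Z) on D(W)={2,5,6,7} D(V)={3,4,5,6,7,8} D(Z)={5,7,8}: W {2,5,6,7}->{2,5}; V {3,4,5,6,7,8}->{3,5,6} => REVISION
Constraint 2 (W + X = Z) on D(W)={2,5} D(X)={5,7,9} D(Z)={5,7,8}: W {2,5}->{2}; X {5,7,9}->{5}; Z {5,7,8}->{7} => REVISION
Constraint 3 (Z + W = V) on D(Z)={7} D(W)={2} D(V)={3,5,6}: Z {7}->{}; W {2}->{}; V {3,5,6}->{} => REVISION
Total revisions = 3

Answer: 3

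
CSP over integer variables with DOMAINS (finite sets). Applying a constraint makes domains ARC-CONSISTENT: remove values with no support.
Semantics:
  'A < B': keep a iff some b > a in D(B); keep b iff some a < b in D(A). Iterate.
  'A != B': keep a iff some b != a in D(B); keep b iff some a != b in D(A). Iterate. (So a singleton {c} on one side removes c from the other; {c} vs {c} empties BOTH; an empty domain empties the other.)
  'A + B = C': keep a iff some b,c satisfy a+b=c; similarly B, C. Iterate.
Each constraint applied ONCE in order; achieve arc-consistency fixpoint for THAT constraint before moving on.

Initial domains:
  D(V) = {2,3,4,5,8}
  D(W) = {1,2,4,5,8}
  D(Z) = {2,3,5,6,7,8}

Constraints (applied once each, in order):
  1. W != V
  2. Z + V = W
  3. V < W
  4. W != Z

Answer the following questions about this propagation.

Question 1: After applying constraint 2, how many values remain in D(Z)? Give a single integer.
Answer: 4

Derivation:
Constraint 1 (W != V) on D(W)={1,2,4,5,8} D(V)={2,3,4,5,8}: no change
Constraint 2 (Z + V = W) on D(Z)={2,3,5,6,7,8} D(V)={2,3,4,5,8} D(W)={1,2,4,5,8}: Z {2,3,5,6,7,8}->{2,3,5,6}; V {2,3,4,5,8}->{2,3,5}; W {1,2,4,5,8}->{4,5,8}
So after constraint 2: D(Z)={2,3,5,6}, size = 4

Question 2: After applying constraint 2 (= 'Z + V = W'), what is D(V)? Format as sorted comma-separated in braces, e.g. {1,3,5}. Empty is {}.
Constraint 1 (W != V) on D(W)={1,2,4,5,8} D(V)={2,3,4,5,8}: no change
Constraint 2 (Z + V = W) on D(Z)={2,3,5,6,7,8} D(V)={2,3,4,5,8} D(W)={1,2,4,5,8}: Z {2,3,5,6,7,8}->{2,3,5,6}; V {2,3,4,5,8}->{2,3,5}; W {1,2,4,5,8}->{4,5,8}
So after constraint 2: D(V) = {2,3,5}

Answer: {2,3,5}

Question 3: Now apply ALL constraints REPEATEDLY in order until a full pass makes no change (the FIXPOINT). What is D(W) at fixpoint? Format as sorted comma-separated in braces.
Answer: {4,5,8}

Derivation:
pass 0 (initial): D(W)={1,2,4,5,8}
pass 1: V {2,3,4,5,8}->{2,3,5}; W {1,2,4,5,8}->{4,5,8}; Z {2,3,5,6,7,8}->{2,3,5,6}
pass 2: no change
Fixpoint after 2 passes: D(W) = {4,5,8}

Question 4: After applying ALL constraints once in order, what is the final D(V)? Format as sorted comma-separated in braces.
Constraint 1 (W != V) on D(W)={1,2,4,5,8} D(V)={2,3,4,5,8}: no change
Constraint 2 (Z + V = W) on D(Z)={2,3,5,6,7,8} D(V)={2,3,4,5,8} D(W)={1,2,4,5,8}: Z {2,3,5,6,7,8}->{2,3,5,6}; V {2,3,4,5,8}->{2,3,5}; W {1,2,4,5,8}->{4,5,8}
Constraint 3 (V < W) on D(V)={2,3,5} D(W)={4,5,8}: no change
Constraint 4 (W != Z) on D(W)={4,5,8} D(Z)={2,3,5,6}: no change
So after all 4 constraints: D(V) = {2,3,5}

Answer: {2,3,5}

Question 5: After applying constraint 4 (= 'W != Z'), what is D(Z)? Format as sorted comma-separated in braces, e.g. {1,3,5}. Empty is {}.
Answer: {2,3,5,6}

Derivation:
Constraint 1 (W != V) on D(W)={1,2,4,5,8} D(V)={2,3,4,5,8}: no change
Constraint 2 (Z + V = W) on D(Z)={2,3,5,6,7,8} D(V)={2,3,4,5,8} D(W)={1,2,4,5,8}: Z {2,3,5,6,7,8}->{2,3,5,6}; V {2,3,4,5,8}->{2,3,5}; W {1,2,4,5,8}->{4,5,8}
Constraint 3 (V < W) on D(V)={2,3,5} D(W)={4,5,8}: no change
Constraint 4 (W != Z) on D(W)={4,5,8} D(Z)={2,3,5,6}: no change
So after constraint 4: D(Z) = {2,3,5,6}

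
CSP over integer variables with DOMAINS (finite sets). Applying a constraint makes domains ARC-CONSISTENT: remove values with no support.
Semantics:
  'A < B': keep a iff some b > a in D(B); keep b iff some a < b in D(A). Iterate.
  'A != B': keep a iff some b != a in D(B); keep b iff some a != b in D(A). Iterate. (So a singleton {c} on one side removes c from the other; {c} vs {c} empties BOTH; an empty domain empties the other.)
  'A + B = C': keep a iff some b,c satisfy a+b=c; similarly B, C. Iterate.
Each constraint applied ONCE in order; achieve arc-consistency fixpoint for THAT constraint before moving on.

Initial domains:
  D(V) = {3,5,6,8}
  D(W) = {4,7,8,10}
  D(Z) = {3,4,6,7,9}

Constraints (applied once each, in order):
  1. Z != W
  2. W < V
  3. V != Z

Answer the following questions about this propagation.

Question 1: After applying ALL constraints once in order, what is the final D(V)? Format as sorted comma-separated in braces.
Constraint 1 (Z != W) on D(Z)={3,4,6,7,9} D(W)={4,7,8,10}: no change
Constraint 2 (W < V) on D(W)={4,7,8,10} D(V)={3,5,6,8}: W {4,7,8,10}->{4,7}; V {3,5,6,8}->{5,6,8}
Constraint 3 (V != Z) on D(V)={5,6,8} D(Z)={3,4,6,7,9}: no change
So after all 3 constraints: D(V) = {5,6,8}

Answer: {5,6,8}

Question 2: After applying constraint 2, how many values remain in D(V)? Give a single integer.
Answer: 3

Derivation:
Constraint 1 (Z != W) on D(Z)={3,4,6,7,9} D(W)={4,7,8,10}: no change
Constraint 2 (W < V) on D(W)={4,7,8,10} D(V)={3,5,6,8}: W {4,7,8,10}->{4,7}; V {3,5,6,8}->{5,6,8}
So after constraint 2: D(V)={5,6,8}, size = 3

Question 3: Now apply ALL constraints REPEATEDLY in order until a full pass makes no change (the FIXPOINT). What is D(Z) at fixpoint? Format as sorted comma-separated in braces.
pass 0 (initial): D(Z)={3,4,6,7,9}
pass 1: V {3,5,6,8}->{5,6,8}; W {4,7,8,10}->{4,7}
pass 2: no change
Fixpoint after 2 passes: D(Z) = {3,4,6,7,9}

Answer: {3,4,6,7,9}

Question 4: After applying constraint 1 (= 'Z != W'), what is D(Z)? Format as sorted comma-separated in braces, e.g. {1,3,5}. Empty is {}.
Constraint 1 (Z != W) on D(Z)={3,4,6,7,9} D(W)={4,7,8,10}: no change
So after constraint 1: D(Z) = {3,4,6,7,9}

Answer: {3,4,6,7,9}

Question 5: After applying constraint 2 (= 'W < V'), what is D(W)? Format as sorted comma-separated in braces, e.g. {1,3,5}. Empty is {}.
Constraint 1 (Z != W) on D(Z)={3,4,6,7,9} D(W)={4,7,8,10}: no change
Constraint 2 (W < V) on D(W)={4,7,8,10} D(V)={3,5,6,8}: W {4,7,8,10}->{4,7}; V {3,5,6,8}->{5,6,8}
So after constraint 2: D(W) = {4,7}

Answer: {4,7}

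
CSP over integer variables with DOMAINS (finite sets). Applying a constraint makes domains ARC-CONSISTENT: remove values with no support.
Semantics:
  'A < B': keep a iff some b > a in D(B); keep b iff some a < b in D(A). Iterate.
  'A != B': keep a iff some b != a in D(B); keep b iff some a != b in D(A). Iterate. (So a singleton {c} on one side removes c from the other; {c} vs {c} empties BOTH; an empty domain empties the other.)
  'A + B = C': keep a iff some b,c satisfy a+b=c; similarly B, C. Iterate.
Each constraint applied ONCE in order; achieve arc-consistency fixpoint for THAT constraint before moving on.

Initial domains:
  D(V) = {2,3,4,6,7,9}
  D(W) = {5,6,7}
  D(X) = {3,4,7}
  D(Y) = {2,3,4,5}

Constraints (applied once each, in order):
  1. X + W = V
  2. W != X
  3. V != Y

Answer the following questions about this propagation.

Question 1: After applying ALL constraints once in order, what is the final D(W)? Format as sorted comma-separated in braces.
Constraint 1 (X + W = V) on D(X)={3,4,7} D(W)={5,6,7} D(V)={2,3,4,6,7,9}: X {3,4,7}->{3,4}; W {5,6,7}->{5,6}; V {2,3,4,6,7,9}->{9}
Constraint 2 (W != X) on D(W)={5,6} D(X)={3,4}: no change
Constraint 3 (V != Y) on D(V)={9} D(Y)={2,3,4,5}: no change
So after all 3 constraints: D(W) = {5,6}

Answer: {5,6}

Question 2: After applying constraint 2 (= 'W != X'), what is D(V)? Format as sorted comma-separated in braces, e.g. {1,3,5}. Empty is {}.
Constraint 1 (X + W = V) on D(X)={3,4,7} D(W)={5,6,7} D(V)={2,3,4,6,7,9}: X {3,4,7}->{3,4}; W {5,6,7}->{5,6}; V {2,3,4,6,7,9}->{9}
Constraint 2 (W != X) on D(W)={5,6} D(X)={3,4}: no change
So after constraint 2: D(V) = {9}

Answer: {9}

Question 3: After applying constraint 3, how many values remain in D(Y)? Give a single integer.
Constraint 1 (X + W = V) on D(X)={3,4,7} D(W)={5,6,7} D(V)={2,3,4,6,7,9}: X {3,4,7}->{3,4}; W {5,6,7}->{5,6}; V {2,3,4,6,7,9}->{9}
Constraint 2 (W != X) on D(W)={5,6} D(X)={3,4}: no change
Constraint 3 (V != Y) on D(V)={9} D(Y)={2,3,4,5}: no change
So after constraint 3: D(Y)={2,3,4,5}, size = 4

Answer: 4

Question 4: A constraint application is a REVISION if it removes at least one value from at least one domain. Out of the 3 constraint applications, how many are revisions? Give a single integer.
Constraint 1 (X + W = V) on D(X)={3,4,7} D(W)={5,6,7} D(V)={2,3,4,6,7,9}: X {3,4,7}->{3,4}; W {5,6,7}->{5,6}; V {2,3,4,6,7,9}->{9} => REVISION
Constraint 2 (W != X) on D(W)={5,6} D(X)={3,4}: no change => not a revision
Constraint 3 (V != Y) on D(V)={9} D(Y)={2,3,4,5}: no change => not a revision
Total revisions = 1

Answer: 1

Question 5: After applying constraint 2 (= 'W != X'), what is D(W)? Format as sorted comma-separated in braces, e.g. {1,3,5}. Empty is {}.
Answer: {5,6}

Derivation:
Constraint 1 (X + W = V) on D(X)={3,4,7} D(W)={5,6,7} D(V)={2,3,4,6,7,9}: X {3,4,7}->{3,4}; W {5,6,7}->{5,6}; V {2,3,4,6,7,9}->{9}
Constraint 2 (W != X) on D(W)={5,6} D(X)={3,4}: no change
So after constraint 2: D(W) = {5,6}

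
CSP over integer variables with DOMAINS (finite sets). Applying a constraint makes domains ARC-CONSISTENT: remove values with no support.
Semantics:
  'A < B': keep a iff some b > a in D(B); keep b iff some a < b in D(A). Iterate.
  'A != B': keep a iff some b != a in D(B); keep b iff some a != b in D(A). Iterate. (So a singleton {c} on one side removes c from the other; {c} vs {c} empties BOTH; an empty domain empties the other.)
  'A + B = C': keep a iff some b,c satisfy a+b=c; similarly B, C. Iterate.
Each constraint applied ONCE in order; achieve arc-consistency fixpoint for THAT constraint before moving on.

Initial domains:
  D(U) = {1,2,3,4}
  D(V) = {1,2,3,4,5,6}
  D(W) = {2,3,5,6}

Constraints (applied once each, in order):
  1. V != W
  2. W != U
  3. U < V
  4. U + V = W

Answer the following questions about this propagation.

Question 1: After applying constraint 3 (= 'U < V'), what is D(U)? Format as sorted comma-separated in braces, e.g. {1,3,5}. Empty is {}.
Answer: {1,2,3,4}

Derivation:
Constraint 1 (V != W) on D(V)={1,2,3,4,5,6} D(W)={2,3,5,6}: no change
Constraint 2 (W != U) on D(W)={2,3,5,6} D(U)={1,2,3,4}: no change
Constraint 3 (U < V) on D(U)={1,2,3,4} D(V)={1,2,3,4,5,6}: V {1,2,3,4,5,6}->{2,3,4,5,6}
So after constraint 3: D(U) = {1,2,3,4}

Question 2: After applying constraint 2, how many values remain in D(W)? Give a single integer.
Answer: 4

Derivation:
Constraint 1 (V != W) on D(V)={1,2,3,4,5,6} D(W)={2,3,5,6}: no change
Constraint 2 (W != U) on D(W)={2,3,5,6} D(U)={1,2,3,4}: no change
So after constraint 2: D(W)={2,3,5,6}, size = 4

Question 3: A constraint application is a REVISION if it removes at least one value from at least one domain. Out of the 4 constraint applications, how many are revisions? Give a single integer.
Answer: 2

Derivation:
Constraint 1 (V != W) on D(V)={1,2,3,4,5,6} D(W)={2,3,5,6}: no change => not a revision
Constraint 2 (W != U) on D(W)={2,3,5,6} D(U)={1,2,3,4}: no change => not a revision
Constraint 3 (U < V) on D(U)={1,2,3,4} D(V)={1,2,3,4,5,6}: V {1,2,3,4,5,6}->{2,3,4,5,6} => REVISION
Constraint 4 (U + V = W) on D(U)={1,2,3,4} D(V)={2,3,4,5,6} D(W)={2,3,5,6}: V {2,3,4,5,6}->{2,3,4,5}; W {2,3,5,6}->{3,5,6} => REVISION
Total revisions = 2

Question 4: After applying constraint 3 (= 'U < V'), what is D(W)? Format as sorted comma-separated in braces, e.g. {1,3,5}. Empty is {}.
Answer: {2,3,5,6}

Derivation:
Constraint 1 (V != W) on D(V)={1,2,3,4,5,6} D(W)={2,3,5,6}: no change
Constraint 2 (W != U) on D(W)={2,3,5,6} D(U)={1,2,3,4}: no change
Constraint 3 (U < V) on D(U)={1,2,3,4} D(V)={1,2,3,4,5,6}: V {1,2,3,4,5,6}->{2,3,4,5,6}
So after constraint 3: D(W) = {2,3,5,6}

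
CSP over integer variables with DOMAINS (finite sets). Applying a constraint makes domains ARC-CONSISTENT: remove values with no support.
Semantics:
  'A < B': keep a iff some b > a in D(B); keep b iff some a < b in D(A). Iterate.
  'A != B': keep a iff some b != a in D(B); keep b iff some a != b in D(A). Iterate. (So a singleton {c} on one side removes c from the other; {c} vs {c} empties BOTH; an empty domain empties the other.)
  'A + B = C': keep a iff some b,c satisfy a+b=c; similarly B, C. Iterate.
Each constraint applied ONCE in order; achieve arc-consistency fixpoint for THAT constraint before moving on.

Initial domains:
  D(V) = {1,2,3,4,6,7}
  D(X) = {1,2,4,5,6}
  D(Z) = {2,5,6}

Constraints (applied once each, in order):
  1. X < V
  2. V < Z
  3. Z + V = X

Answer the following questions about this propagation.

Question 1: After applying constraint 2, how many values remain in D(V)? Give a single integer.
Constraint 1 (X < V) on D(X)={1,2,4,5,6} D(V)={1,2,3,4,6,7}: V {1,2,3,4,6,7}->{2,3,4,6,7}
Constraint 2 (V < Z) on D(V)={2,3,4,6,7} D(Z)={2,5,6}: V {2,3,4,6,7}->{2,3,4}; Z {2,5,6}->{5,6}
So after constraint 2: D(V)={2,3,4}, size = 3

Answer: 3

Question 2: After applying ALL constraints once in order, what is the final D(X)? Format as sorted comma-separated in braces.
Answer: {}

Derivation:
Constraint 1 (X < V) on D(X)={1,2,4,5,6} D(V)={1,2,3,4,6,7}: V {1,2,3,4,6,7}->{2,3,4,6,7}
Constraint 2 (V < Z) on D(V)={2,3,4,6,7} D(Z)={2,5,6}: V {2,3,4,6,7}->{2,3,4}; Z {2,5,6}->{5,6}
Constraint 3 (Z + V = X) on D(Z)={5,6} D(V)={2,3,4} D(X)={1,2,4,5,6}: Z {5,6}->{}; V {2,3,4}->{}; X {1,2,4,5,6}->{}
So after all 3 constraints: D(X) = {}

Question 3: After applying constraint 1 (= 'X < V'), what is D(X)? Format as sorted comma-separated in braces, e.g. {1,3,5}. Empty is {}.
Answer: {1,2,4,5,6}

Derivation:
Constraint 1 (X < V) on D(X)={1,2,4,5,6} D(V)={1,2,3,4,6,7}: V {1,2,3,4,6,7}->{2,3,4,6,7}
So after constraint 1: D(X) = {1,2,4,5,6}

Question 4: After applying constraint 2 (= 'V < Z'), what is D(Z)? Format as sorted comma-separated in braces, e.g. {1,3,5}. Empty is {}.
Answer: {5,6}

Derivation:
Constraint 1 (X < V) on D(X)={1,2,4,5,6} D(V)={1,2,3,4,6,7}: V {1,2,3,4,6,7}->{2,3,4,6,7}
Constraint 2 (V < Z) on D(V)={2,3,4,6,7} D(Z)={2,5,6}: V {2,3,4,6,7}->{2,3,4}; Z {2,5,6}->{5,6}
So after constraint 2: D(Z) = {5,6}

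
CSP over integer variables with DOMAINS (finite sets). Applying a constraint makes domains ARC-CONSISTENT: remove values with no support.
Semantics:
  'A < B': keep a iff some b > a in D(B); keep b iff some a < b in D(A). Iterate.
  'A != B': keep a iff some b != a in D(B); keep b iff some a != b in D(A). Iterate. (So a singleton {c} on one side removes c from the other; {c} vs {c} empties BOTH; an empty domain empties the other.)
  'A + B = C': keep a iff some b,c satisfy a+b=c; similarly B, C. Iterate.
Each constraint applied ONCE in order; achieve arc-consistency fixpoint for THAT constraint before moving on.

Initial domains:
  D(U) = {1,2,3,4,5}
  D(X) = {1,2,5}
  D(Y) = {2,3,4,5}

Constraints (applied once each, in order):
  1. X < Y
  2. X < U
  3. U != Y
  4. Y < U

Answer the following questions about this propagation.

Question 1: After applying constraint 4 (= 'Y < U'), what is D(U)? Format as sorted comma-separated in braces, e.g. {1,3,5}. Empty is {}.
Constraint 1 (X < Y) on D(X)={1,2,5} D(Y)={2,3,4,5}: X {1,2,5}->{1,2}
Constraint 2 (X < U) on D(X)={1,2} D(U)={1,2,3,4,5}: U {1,2,3,4,5}->{2,3,4,5}
Constraint 3 (U != Y) on D(U)={2,3,4,5} D(Y)={2,3,4,5}: no change
Constraint 4 (Y < U) on D(Y)={2,3,4,5} D(U)={2,3,4,5}: Y {2,3,4,5}->{2,3,4}; U {2,3,4,5}->{3,4,5}
So after constraint 4: D(U) = {3,4,5}

Answer: {3,4,5}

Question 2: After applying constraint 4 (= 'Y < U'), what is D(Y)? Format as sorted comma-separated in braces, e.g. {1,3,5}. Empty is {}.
Constraint 1 (X < Y) on D(X)={1,2,5} D(Y)={2,3,4,5}: X {1,2,5}->{1,2}
Constraint 2 (X < U) on D(X)={1,2} D(U)={1,2,3,4,5}: U {1,2,3,4,5}->{2,3,4,5}
Constraint 3 (U != Y) on D(U)={2,3,4,5} D(Y)={2,3,4,5}: no change
Constraint 4 (Y < U) on D(Y)={2,3,4,5} D(U)={2,3,4,5}: Y {2,3,4,5}->{2,3,4}; U {2,3,4,5}->{3,4,5}
So after constraint 4: D(Y) = {2,3,4}

Answer: {2,3,4}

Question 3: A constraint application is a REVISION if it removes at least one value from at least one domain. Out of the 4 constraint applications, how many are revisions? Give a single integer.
Constraint 1 (X < Y) on D(X)={1,2,5} D(Y)={2,3,4,5}: X {1,2,5}->{1,2} => REVISION
Constraint 2 (X < U) on D(X)={1,2} D(U)={1,2,3,4,5}: U {1,2,3,4,5}->{2,3,4,5} => REVISION
Constraint 3 (U != Y) on D(U)={2,3,4,5} D(Y)={2,3,4,5}: no change => not a revision
Constraint 4 (Y < U) on D(Y)={2,3,4,5} D(U)={2,3,4,5}: Y {2,3,4,5}->{2,3,4}; U {2,3,4,5}->{3,4,5} => REVISION
Total revisions = 3

Answer: 3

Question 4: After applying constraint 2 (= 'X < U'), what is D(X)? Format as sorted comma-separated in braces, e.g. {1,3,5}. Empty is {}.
Answer: {1,2}

Derivation:
Constraint 1 (X < Y) on D(X)={1,2,5} D(Y)={2,3,4,5}: X {1,2,5}->{1,2}
Constraint 2 (X < U) on D(X)={1,2} D(U)={1,2,3,4,5}: U {1,2,3,4,5}->{2,3,4,5}
So after constraint 2: D(X) = {1,2}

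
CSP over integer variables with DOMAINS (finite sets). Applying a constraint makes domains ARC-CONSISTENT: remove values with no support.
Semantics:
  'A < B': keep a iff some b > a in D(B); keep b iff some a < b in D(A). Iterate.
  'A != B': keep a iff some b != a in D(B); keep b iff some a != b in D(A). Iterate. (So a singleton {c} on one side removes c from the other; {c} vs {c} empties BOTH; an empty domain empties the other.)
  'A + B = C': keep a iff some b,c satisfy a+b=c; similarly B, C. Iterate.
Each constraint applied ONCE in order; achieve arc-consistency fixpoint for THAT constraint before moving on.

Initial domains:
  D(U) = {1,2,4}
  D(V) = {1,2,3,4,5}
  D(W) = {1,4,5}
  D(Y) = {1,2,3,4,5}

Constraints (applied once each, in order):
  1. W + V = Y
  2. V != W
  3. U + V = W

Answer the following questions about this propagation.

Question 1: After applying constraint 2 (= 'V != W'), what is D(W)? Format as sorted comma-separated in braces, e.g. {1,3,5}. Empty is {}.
Answer: {1,4}

Derivation:
Constraint 1 (W + V = Y) on D(W)={1,4,5} D(V)={1,2,3,4,5} D(Y)={1,2,3,4,5}: W {1,4,5}->{1,4}; V {1,2,3,4,5}->{1,2,3,4}; Y {1,2,3,4,5}->{2,3,4,5}
Constraint 2 (V != W) on D(V)={1,2,3,4} D(W)={1,4}: no change
So after constraint 2: D(W) = {1,4}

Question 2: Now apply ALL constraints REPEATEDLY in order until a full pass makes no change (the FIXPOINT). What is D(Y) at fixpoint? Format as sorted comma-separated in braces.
pass 0 (initial): D(Y)={1,2,3,4,5}
pass 1: U {1,2,4}->{1,2}; V {1,2,3,4,5}->{2,3}; W {1,4,5}->{4}; Y {1,2,3,4,5}->{2,3,4,5}
pass 2: U {1,2}->{}; V {2,3}->{}; W {4}->{}; Y {2,3,4,5}->{}
pass 3: no change
Fixpoint after 3 passes: D(Y) = {}

Answer: {}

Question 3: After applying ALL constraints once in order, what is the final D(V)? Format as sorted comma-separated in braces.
Constraint 1 (W + V = Y) on D(W)={1,4,5} D(V)={1,2,3,4,5} D(Y)={1,2,3,4,5}: W {1,4,5}->{1,4}; V {1,2,3,4,5}->{1,2,3,4}; Y {1,2,3,4,5}->{2,3,4,5}
Constraint 2 (V != W) on D(V)={1,2,3,4} D(W)={1,4}: no change
Constraint 3 (U + V = W) on D(U)={1,2,4} D(V)={1,2,3,4} D(W)={1,4}: U {1,2,4}->{1,2}; V {1,2,3,4}->{2,3}; W {1,4}->{4}
So after all 3 constraints: D(V) = {2,3}

Answer: {2,3}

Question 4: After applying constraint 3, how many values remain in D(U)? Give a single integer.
Constraint 1 (W + V = Y) on D(W)={1,4,5} D(V)={1,2,3,4,5} D(Y)={1,2,3,4,5}: W {1,4,5}->{1,4}; V {1,2,3,4,5}->{1,2,3,4}; Y {1,2,3,4,5}->{2,3,4,5}
Constraint 2 (V != W) on D(V)={1,2,3,4} D(W)={1,4}: no change
Constraint 3 (U + V = W) on D(U)={1,2,4} D(V)={1,2,3,4} D(W)={1,4}: U {1,2,4}->{1,2}; V {1,2,3,4}->{2,3}; W {1,4}->{4}
So after constraint 3: D(U)={1,2}, size = 2

Answer: 2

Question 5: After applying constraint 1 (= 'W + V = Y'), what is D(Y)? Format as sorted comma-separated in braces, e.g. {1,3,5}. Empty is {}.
Answer: {2,3,4,5}

Derivation:
Constraint 1 (W + V = Y) on D(W)={1,4,5} D(V)={1,2,3,4,5} D(Y)={1,2,3,4,5}: W {1,4,5}->{1,4}; V {1,2,3,4,5}->{1,2,3,4}; Y {1,2,3,4,5}->{2,3,4,5}
So after constraint 1: D(Y) = {2,3,4,5}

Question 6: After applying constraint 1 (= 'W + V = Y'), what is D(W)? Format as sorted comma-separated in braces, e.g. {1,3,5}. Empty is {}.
Constraint 1 (W + V = Y) on D(W)={1,4,5} D(V)={1,2,3,4,5} D(Y)={1,2,3,4,5}: W {1,4,5}->{1,4}; V {1,2,3,4,5}->{1,2,3,4}; Y {1,2,3,4,5}->{2,3,4,5}
So after constraint 1: D(W) = {1,4}

Answer: {1,4}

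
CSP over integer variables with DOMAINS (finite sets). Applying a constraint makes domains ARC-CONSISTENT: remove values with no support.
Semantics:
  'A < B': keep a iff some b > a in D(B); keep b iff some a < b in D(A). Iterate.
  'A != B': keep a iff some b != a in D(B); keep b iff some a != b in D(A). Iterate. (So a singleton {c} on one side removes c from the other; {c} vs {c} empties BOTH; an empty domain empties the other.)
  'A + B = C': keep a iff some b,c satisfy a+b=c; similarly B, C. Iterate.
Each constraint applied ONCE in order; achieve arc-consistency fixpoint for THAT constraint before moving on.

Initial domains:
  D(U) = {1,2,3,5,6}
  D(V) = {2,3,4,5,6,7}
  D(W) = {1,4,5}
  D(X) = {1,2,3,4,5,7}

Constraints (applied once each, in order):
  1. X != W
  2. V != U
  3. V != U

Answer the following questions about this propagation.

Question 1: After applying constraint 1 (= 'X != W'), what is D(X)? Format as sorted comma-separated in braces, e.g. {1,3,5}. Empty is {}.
Constraint 1 (X != W) on D(X)={1,2,3,4,5,7} D(W)={1,4,5}: no change
So after constraint 1: D(X) = {1,2,3,4,5,7}

Answer: {1,2,3,4,5,7}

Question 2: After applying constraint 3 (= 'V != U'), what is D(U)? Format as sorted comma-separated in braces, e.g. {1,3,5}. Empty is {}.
Constraint 1 (X != W) on D(X)={1,2,3,4,5,7} D(W)={1,4,5}: no change
Constraint 2 (V != U) on D(V)={2,3,4,5,6,7} D(U)={1,2,3,5,6}: no change
Constraint 3 (V != U) on D(V)={2,3,4,5,6,7} D(U)={1,2,3,5,6}: no change
So after constraint 3: D(U) = {1,2,3,5,6}

Answer: {1,2,3,5,6}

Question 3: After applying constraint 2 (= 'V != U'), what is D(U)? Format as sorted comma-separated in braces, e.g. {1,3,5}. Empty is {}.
Constraint 1 (X != W) on D(X)={1,2,3,4,5,7} D(W)={1,4,5}: no change
Constraint 2 (V != U) on D(V)={2,3,4,5,6,7} D(U)={1,2,3,5,6}: no change
So after constraint 2: D(U) = {1,2,3,5,6}

Answer: {1,2,3,5,6}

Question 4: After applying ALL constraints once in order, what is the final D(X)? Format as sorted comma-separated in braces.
Answer: {1,2,3,4,5,7}

Derivation:
Constraint 1 (X != W) on D(X)={1,2,3,4,5,7} D(W)={1,4,5}: no change
Constraint 2 (V != U) on D(V)={2,3,4,5,6,7} D(U)={1,2,3,5,6}: no change
Constraint 3 (V != U) on D(V)={2,3,4,5,6,7} D(U)={1,2,3,5,6}: no change
So after all 3 constraints: D(X) = {1,2,3,4,5,7}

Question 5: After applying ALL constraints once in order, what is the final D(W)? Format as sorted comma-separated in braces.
Constraint 1 (X != W) on D(X)={1,2,3,4,5,7} D(W)={1,4,5}: no change
Constraint 2 (V != U) on D(V)={2,3,4,5,6,7} D(U)={1,2,3,5,6}: no change
Constraint 3 (V != U) on D(V)={2,3,4,5,6,7} D(U)={1,2,3,5,6}: no change
So after all 3 constraints: D(W) = {1,4,5}

Answer: {1,4,5}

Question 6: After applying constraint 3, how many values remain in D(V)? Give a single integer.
Answer: 6

Derivation:
Constraint 1 (X != W) on D(X)={1,2,3,4,5,7} D(W)={1,4,5}: no change
Constraint 2 (V != U) on D(V)={2,3,4,5,6,7} D(U)={1,2,3,5,6}: no change
Constraint 3 (V != U) on D(V)={2,3,4,5,6,7} D(U)={1,2,3,5,6}: no change
So after constraint 3: D(V)={2,3,4,5,6,7}, size = 6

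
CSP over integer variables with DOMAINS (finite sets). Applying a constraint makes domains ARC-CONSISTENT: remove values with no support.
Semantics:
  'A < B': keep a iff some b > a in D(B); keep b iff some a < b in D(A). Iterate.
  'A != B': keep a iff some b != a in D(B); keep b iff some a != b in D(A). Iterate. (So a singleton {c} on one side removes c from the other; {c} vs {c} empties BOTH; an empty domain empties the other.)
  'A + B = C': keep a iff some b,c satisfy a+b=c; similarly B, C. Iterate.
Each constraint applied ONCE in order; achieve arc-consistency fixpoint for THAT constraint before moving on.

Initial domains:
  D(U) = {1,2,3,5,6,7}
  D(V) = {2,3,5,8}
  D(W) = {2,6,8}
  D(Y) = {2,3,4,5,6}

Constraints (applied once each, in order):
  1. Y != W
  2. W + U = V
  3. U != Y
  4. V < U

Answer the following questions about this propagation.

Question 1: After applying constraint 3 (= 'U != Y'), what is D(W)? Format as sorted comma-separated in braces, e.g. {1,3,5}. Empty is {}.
Constraint 1 (Y != W) on D(Y)={2,3,4,5,6} D(W)={2,6,8}: no change
Constraint 2 (W + U = V) on D(W)={2,6,8} D(U)={1,2,3,5,6,7} D(V)={2,3,5,8}: W {2,6,8}->{2,6}; U {1,2,3,5,6,7}->{1,2,3,6}; V {2,3,5,8}->{3,5,8}
Constraint 3 (U != Y) on D(U)={1,2,3,6} D(Y)={2,3,4,5,6}: no change
So after constraint 3: D(W) = {2,6}

Answer: {2,6}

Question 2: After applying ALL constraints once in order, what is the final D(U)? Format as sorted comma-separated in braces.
Constraint 1 (Y != W) on D(Y)={2,3,4,5,6} D(W)={2,6,8}: no change
Constraint 2 (W + U = V) on D(W)={2,6,8} D(U)={1,2,3,5,6,7} D(V)={2,3,5,8}: W {2,6,8}->{2,6}; U {1,2,3,5,6,7}->{1,2,3,6}; V {2,3,5,8}->{3,5,8}
Constraint 3 (U != Y) on D(U)={1,2,3,6} D(Y)={2,3,4,5,6}: no change
Constraint 4 (V < U) on D(V)={3,5,8} D(U)={1,2,3,6}: V {3,5,8}->{3,5}; U {1,2,3,6}->{6}
So after all 4 constraints: D(U) = {6}

Answer: {6}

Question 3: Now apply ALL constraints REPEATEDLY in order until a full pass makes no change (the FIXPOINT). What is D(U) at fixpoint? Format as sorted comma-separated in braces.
pass 0 (initial): D(U)={1,2,3,5,6,7}
pass 1: U {1,2,3,5,6,7}->{6}; V {2,3,5,8}->{3,5}; W {2,6,8}->{2,6}
pass 2: U {6}->{}; V {3,5}->{}; W {2,6}->{}; Y {2,3,4,5,6}->{}
pass 3: no change
Fixpoint after 3 passes: D(U) = {}

Answer: {}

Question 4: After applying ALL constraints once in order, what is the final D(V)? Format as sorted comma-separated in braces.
Constraint 1 (Y != W) on D(Y)={2,3,4,5,6} D(W)={2,6,8}: no change
Constraint 2 (W + U = V) on D(W)={2,6,8} D(U)={1,2,3,5,6,7} D(V)={2,3,5,8}: W {2,6,8}->{2,6}; U {1,2,3,5,6,7}->{1,2,3,6}; V {2,3,5,8}->{3,5,8}
Constraint 3 (U != Y) on D(U)={1,2,3,6} D(Y)={2,3,4,5,6}: no change
Constraint 4 (V < U) on D(V)={3,5,8} D(U)={1,2,3,6}: V {3,5,8}->{3,5}; U {1,2,3,6}->{6}
So after all 4 constraints: D(V) = {3,5}

Answer: {3,5}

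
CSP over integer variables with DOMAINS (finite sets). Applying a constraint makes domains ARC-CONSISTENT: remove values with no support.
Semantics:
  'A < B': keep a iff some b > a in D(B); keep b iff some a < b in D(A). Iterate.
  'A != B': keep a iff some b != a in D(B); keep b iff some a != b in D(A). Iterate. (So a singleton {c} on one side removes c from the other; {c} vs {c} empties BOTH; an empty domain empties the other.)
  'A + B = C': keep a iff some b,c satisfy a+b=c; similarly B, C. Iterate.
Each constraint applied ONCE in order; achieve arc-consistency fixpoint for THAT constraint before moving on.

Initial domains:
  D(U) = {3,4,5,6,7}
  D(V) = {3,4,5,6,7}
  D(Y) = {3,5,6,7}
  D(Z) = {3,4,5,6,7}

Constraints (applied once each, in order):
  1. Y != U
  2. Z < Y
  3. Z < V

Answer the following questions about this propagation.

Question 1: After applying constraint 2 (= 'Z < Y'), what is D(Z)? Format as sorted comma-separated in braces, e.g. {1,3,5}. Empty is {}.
Answer: {3,4,5,6}

Derivation:
Constraint 1 (Y != U) on D(Y)={3,5,6,7} D(U)={3,4,5,6,7}: no change
Constraint 2 (Z < Y) on D(Z)={3,4,5,6,7} D(Y)={3,5,6,7}: Z {3,4,5,6,7}->{3,4,5,6}; Y {3,5,6,7}->{5,6,7}
So after constraint 2: D(Z) = {3,4,5,6}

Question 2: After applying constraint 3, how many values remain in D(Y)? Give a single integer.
Constraint 1 (Y != U) on D(Y)={3,5,6,7} D(U)={3,4,5,6,7}: no change
Constraint 2 (Z < Y) on D(Z)={3,4,5,6,7} D(Y)={3,5,6,7}: Z {3,4,5,6,7}->{3,4,5,6}; Y {3,5,6,7}->{5,6,7}
Constraint 3 (Z < V) on D(Z)={3,4,5,6} D(V)={3,4,5,6,7}: V {3,4,5,6,7}->{4,5,6,7}
So after constraint 3: D(Y)={5,6,7}, size = 3

Answer: 3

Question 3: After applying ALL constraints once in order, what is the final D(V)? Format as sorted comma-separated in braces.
Answer: {4,5,6,7}

Derivation:
Constraint 1 (Y != U) on D(Y)={3,5,6,7} D(U)={3,4,5,6,7}: no change
Constraint 2 (Z < Y) on D(Z)={3,4,5,6,7} D(Y)={3,5,6,7}: Z {3,4,5,6,7}->{3,4,5,6}; Y {3,5,6,7}->{5,6,7}
Constraint 3 (Z < V) on D(Z)={3,4,5,6} D(V)={3,4,5,6,7}: V {3,4,5,6,7}->{4,5,6,7}
So after all 3 constraints: D(V) = {4,5,6,7}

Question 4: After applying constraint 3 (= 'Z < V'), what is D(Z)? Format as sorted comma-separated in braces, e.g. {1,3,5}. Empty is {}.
Answer: {3,4,5,6}

Derivation:
Constraint 1 (Y != U) on D(Y)={3,5,6,7} D(U)={3,4,5,6,7}: no change
Constraint 2 (Z < Y) on D(Z)={3,4,5,6,7} D(Y)={3,5,6,7}: Z {3,4,5,6,7}->{3,4,5,6}; Y {3,5,6,7}->{5,6,7}
Constraint 3 (Z < V) on D(Z)={3,4,5,6} D(V)={3,4,5,6,7}: V {3,4,5,6,7}->{4,5,6,7}
So after constraint 3: D(Z) = {3,4,5,6}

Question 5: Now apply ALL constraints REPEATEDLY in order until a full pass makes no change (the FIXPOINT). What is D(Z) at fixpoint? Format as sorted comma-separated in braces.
pass 0 (initial): D(Z)={3,4,5,6,7}
pass 1: V {3,4,5,6,7}->{4,5,6,7}; Y {3,5,6,7}->{5,6,7}; Z {3,4,5,6,7}->{3,4,5,6}
pass 2: no change
Fixpoint after 2 passes: D(Z) = {3,4,5,6}

Answer: {3,4,5,6}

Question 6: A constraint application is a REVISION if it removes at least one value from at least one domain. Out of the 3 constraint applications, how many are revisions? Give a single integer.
Answer: 2

Derivation:
Constraint 1 (Y != U) on D(Y)={3,5,6,7} D(U)={3,4,5,6,7}: no change => not a revision
Constraint 2 (Z < Y) on D(Z)={3,4,5,6,7} D(Y)={3,5,6,7}: Z {3,4,5,6,7}->{3,4,5,6}; Y {3,5,6,7}->{5,6,7} => REVISION
Constraint 3 (Z < V) on D(Z)={3,4,5,6} D(V)={3,4,5,6,7}: V {3,4,5,6,7}->{4,5,6,7} => REVISION
Total revisions = 2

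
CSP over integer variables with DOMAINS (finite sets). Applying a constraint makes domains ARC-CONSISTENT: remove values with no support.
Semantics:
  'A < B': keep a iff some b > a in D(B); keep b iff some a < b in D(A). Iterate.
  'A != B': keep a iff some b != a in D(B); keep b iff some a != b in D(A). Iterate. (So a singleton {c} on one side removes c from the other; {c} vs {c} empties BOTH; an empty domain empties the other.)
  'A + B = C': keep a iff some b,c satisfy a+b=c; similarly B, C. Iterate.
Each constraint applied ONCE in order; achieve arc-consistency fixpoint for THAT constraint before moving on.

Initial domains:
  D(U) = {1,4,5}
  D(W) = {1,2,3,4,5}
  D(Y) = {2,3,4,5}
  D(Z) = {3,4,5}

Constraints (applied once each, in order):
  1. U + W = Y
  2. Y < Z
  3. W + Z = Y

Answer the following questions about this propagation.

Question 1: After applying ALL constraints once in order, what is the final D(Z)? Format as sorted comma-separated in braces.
Answer: {3}

Derivation:
Constraint 1 (U + W = Y) on D(U)={1,4,5} D(W)={1,2,3,4,5} D(Y)={2,3,4,5}: U {1,4,5}->{1,4}; W {1,2,3,4,5}->{1,2,3,4}
Constraint 2 (Y < Z) on D(Y)={2,3,4,5} D(Z)={3,4,5}: Y {2,3,4,5}->{2,3,4}
Constraint 3 (W + Z = Y) on D(W)={1,2,3,4} D(Z)={3,4,5} D(Y)={2,3,4}: W {1,2,3,4}->{1}; Z {3,4,5}->{3}; Y {2,3,4}->{4}
So after all 3 constraints: D(Z) = {3}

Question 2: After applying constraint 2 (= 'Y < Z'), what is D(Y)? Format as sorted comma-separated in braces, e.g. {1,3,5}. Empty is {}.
Constraint 1 (U + W = Y) on D(U)={1,4,5} D(W)={1,2,3,4,5} D(Y)={2,3,4,5}: U {1,4,5}->{1,4}; W {1,2,3,4,5}->{1,2,3,4}
Constraint 2 (Y < Z) on D(Y)={2,3,4,5} D(Z)={3,4,5}: Y {2,3,4,5}->{2,3,4}
So after constraint 2: D(Y) = {2,3,4}

Answer: {2,3,4}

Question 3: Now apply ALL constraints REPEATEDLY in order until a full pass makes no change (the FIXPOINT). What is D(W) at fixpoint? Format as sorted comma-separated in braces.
Answer: {}

Derivation:
pass 0 (initial): D(W)={1,2,3,4,5}
pass 1: U {1,4,5}->{1,4}; W {1,2,3,4,5}->{1}; Y {2,3,4,5}->{4}; Z {3,4,5}->{3}
pass 2: U {1,4}->{}; W {1}->{}; Y {4}->{}; Z {3}->{}
pass 3: no change
Fixpoint after 3 passes: D(W) = {}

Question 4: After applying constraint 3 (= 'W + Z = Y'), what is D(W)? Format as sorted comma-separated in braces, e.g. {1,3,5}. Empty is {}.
Constraint 1 (U + W = Y) on D(U)={1,4,5} D(W)={1,2,3,4,5} D(Y)={2,3,4,5}: U {1,4,5}->{1,4}; W {1,2,3,4,5}->{1,2,3,4}
Constraint 2 (Y < Z) on D(Y)={2,3,4,5} D(Z)={3,4,5}: Y {2,3,4,5}->{2,3,4}
Constraint 3 (W + Z = Y) on D(W)={1,2,3,4} D(Z)={3,4,5} D(Y)={2,3,4}: W {1,2,3,4}->{1}; Z {3,4,5}->{3}; Y {2,3,4}->{4}
So after constraint 3: D(W) = {1}

Answer: {1}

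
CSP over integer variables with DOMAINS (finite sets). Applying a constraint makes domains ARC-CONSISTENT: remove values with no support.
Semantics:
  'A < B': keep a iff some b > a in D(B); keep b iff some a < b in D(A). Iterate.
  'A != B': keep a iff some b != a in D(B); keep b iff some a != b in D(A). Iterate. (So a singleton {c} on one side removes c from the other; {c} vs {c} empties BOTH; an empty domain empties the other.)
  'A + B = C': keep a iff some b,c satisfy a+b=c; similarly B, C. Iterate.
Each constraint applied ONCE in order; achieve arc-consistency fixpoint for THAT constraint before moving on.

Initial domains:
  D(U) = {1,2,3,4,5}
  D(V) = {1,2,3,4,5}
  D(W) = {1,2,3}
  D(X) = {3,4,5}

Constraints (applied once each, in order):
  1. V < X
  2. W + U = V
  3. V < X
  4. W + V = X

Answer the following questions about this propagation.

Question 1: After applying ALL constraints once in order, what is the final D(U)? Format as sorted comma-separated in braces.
Answer: {1,2,3}

Derivation:
Constraint 1 (V < X) on D(V)={1,2,3,4,5} D(X)={3,4,5}: V {1,2,3,4,5}->{1,2,3,4}
Constraint 2 (W + U = V) on D(W)={1,2,3} D(U)={1,2,3,4,5} D(V)={1,2,3,4}: U {1,2,3,4,5}->{1,2,3}; V {1,2,3,4}->{2,3,4}
Constraint 3 (V < X) on D(V)={2,3,4} D(X)={3,4,5}: no change
Constraint 4 (W + V = X) on D(W)={1,2,3} D(V)={2,3,4} D(X)={3,4,5}: no change
So after all 4 constraints: D(U) = {1,2,3}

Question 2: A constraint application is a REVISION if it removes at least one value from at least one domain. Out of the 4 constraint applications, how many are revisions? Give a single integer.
Answer: 2

Derivation:
Constraint 1 (V < X) on D(V)={1,2,3,4,5} D(X)={3,4,5}: V {1,2,3,4,5}->{1,2,3,4} => REVISION
Constraint 2 (W + U = V) on D(W)={1,2,3} D(U)={1,2,3,4,5} D(V)={1,2,3,4}: U {1,2,3,4,5}->{1,2,3}; V {1,2,3,4}->{2,3,4} => REVISION
Constraint 3 (V < X) on D(V)={2,3,4} D(X)={3,4,5}: no change => not a revision
Constraint 4 (W + V = X) on D(W)={1,2,3} D(V)={2,3,4} D(X)={3,4,5}: no change => not a revision
Total revisions = 2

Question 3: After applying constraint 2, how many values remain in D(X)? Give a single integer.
Answer: 3

Derivation:
Constraint 1 (V < X) on D(V)={1,2,3,4,5} D(X)={3,4,5}: V {1,2,3,4,5}->{1,2,3,4}
Constraint 2 (W + U = V) on D(W)={1,2,3} D(U)={1,2,3,4,5} D(V)={1,2,3,4}: U {1,2,3,4,5}->{1,2,3}; V {1,2,3,4}->{2,3,4}
So after constraint 2: D(X)={3,4,5}, size = 3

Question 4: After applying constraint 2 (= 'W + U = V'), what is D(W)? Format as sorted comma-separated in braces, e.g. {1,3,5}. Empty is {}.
Constraint 1 (V < X) on D(V)={1,2,3,4,5} D(X)={3,4,5}: V {1,2,3,4,5}->{1,2,3,4}
Constraint 2 (W + U = V) on D(W)={1,2,3} D(U)={1,2,3,4,5} D(V)={1,2,3,4}: U {1,2,3,4,5}->{1,2,3}; V {1,2,3,4}->{2,3,4}
So after constraint 2: D(W) = {1,2,3}

Answer: {1,2,3}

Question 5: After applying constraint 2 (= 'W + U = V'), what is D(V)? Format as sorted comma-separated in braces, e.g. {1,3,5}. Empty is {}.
Constraint 1 (V < X) on D(V)={1,2,3,4,5} D(X)={3,4,5}: V {1,2,3,4,5}->{1,2,3,4}
Constraint 2 (W + U = V) on D(W)={1,2,3} D(U)={1,2,3,4,5} D(V)={1,2,3,4}: U {1,2,3,4,5}->{1,2,3}; V {1,2,3,4}->{2,3,4}
So after constraint 2: D(V) = {2,3,4}

Answer: {2,3,4}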